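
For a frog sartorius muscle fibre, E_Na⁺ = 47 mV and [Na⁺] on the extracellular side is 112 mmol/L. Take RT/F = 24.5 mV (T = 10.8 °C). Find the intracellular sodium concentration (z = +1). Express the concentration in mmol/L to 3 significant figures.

16.4 mmol/L

Nernst: E = (24.5/1) · ln([out]/[in]), so ln([out]/[in]) = 47.0 × 1 / 24.5 = 1.9184.
[out]/[in] = e^(1.9184) = 6.81.
[in] = 112 / 6.81 = 16.45 mmol/L.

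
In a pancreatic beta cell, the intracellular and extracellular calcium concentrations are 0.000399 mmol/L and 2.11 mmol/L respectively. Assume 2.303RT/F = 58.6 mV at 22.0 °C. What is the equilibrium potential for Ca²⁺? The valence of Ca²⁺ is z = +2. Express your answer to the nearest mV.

E = (58.6/z) · log₁₀([Ca²⁺]_out/[Ca²⁺]_in) with z = +2.
= (58.6/2) · log₁₀(2.11/0.000399) = 29.30 · log₁₀(5288)
= 29.30 · (3.7233) = 109.09 mV

109 mV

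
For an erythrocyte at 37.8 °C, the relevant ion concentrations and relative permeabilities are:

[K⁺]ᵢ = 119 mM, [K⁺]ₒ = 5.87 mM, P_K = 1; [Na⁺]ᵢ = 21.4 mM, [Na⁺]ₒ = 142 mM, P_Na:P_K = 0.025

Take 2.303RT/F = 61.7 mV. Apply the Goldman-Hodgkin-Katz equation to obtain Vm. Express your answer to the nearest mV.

-68 mV

Vm = 61.7 · log₁₀[(Σ P·[cation]ₒ + Σ P·[anion]ᵢ) / (Σ P·[cation]ᵢ + Σ P·[anion]ₒ)]
Numerator = 1×5.87 + 0.025×142 = 9.42
Denominator = 1×119 + 0.025×21.4 = 119.5
Vm = 61.7 · log₁₀(0.078805) = 61.7 × (-1.1034) = -68.08 mV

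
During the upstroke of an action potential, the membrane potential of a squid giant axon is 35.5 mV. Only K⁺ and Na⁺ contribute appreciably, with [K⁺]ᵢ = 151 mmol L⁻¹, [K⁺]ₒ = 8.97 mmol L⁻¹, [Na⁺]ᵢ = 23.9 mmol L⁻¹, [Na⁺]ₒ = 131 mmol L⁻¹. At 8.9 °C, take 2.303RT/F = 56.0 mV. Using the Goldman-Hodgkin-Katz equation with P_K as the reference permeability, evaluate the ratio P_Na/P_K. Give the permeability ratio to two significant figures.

Let α = P_Na/P_K. GHK: Vm = 56.0·log₁₀[(Kₒ + α·Naₒ)/(Kᵢ + α·Naᵢ)].
10^(Vm/56.0) = 10^(35.5/56.0) = 4.3046
So 4.3046·(Kᵢ + α·Naᵢ) = Kₒ + α·Naₒ → α = (4.3046·151.0 − 8.97) / (131.0 − 4.3046·23.9)
α = (650 − 8.97) / (131.0 − 102.9) = 641/28.12 = 22.79

23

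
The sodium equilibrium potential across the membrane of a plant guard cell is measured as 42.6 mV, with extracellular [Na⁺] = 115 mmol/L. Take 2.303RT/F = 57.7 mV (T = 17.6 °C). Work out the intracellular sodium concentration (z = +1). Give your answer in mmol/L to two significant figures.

Nernst: E = (57.7/1) · log₁₀([out]/[in]), so log₁₀([out]/[in]) = 42.6 × 1 / 57.7 = 0.7383.
[out]/[in] = 10^(0.7383) = 5.474.
[in] = 115 / 5.474 = 21.01 mmol/L.

21 mmol/L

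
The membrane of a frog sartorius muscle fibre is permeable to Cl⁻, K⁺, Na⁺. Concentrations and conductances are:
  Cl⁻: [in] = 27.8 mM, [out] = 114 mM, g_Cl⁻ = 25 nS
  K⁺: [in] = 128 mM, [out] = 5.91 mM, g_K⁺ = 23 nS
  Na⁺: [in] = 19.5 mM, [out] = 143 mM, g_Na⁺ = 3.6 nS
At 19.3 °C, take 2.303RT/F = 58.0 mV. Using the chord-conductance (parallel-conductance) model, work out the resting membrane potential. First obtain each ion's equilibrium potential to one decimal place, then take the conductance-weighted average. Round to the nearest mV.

-48 mV

E_Cl⁻ = (58.0/-1)·log₁₀(114/27.8) = -35.5 mV
E_K⁺ = (58.0/1)·log₁₀(5.91/128) = -77.5 mV
E_Na⁺ = (58.0/1)·log₁₀(143/19.5) = 50.2 mV
Vm = (Σ gᵢEᵢ)/(Σ gᵢ) = (25·-35.5 + 23·-77.5 + 3.6·50.2) / (25 + 23 + 3.6)
= -2489.28 / 51.6 = -48.24 mV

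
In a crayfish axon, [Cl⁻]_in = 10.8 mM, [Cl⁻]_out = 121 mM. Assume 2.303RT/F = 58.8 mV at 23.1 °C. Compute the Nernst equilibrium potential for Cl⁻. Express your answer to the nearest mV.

E = (58.8/z) · log₁₀([Cl⁻]_out/[Cl⁻]_in) with z = -1.
For an anion, dividing by z = -1 reverses the sign.
= (58.8/-1) · log₁₀(121/10.8) = -58.80 · log₁₀(11.2)
= -58.80 · (1.0494) = -61.70 mV

-62 mV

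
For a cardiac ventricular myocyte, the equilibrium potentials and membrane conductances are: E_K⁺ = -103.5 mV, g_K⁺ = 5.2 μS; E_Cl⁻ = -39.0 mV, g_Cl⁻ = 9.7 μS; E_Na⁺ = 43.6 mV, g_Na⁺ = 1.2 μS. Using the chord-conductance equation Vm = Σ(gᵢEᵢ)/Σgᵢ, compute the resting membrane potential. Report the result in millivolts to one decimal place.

-53.7 mV

Σ gᵢEᵢ = 5.2·(-103.5) + 9.7·(-39.0) + 1.2·(43.6) = -864.18
Σ gᵢ = 5.2 + 9.7 + 1.2 = 16.1
Vm = -864.18 / 16.1 = -53.68 mV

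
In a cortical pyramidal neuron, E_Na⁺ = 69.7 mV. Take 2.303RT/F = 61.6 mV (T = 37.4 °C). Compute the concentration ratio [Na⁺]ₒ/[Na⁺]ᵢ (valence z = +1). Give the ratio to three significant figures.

13.5

log₁₀([out]/[in]) = E·z/(61.6) = 69.7 × 1 / 61.6 = 1.1315
[out]/[in] = 10^(1.1315) = 13.54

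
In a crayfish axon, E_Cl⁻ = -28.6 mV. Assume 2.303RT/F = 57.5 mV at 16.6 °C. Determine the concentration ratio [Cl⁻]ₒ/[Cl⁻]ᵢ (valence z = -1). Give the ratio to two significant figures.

3.1

log₁₀([out]/[in]) = E·z/(57.5) = -28.6 × -1 / 57.5 = 0.4974
[out]/[in] = 10^(0.4974) = 3.143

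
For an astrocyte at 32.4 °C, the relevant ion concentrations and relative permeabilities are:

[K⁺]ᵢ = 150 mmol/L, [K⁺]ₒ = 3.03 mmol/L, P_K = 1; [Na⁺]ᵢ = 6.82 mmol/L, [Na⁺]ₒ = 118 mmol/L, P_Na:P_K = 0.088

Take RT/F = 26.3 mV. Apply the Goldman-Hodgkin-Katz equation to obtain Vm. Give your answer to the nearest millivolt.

Vm = 26.3 · ln[(Σ P·[cation]ₒ + Σ P·[anion]ᵢ) / (Σ P·[cation]ᵢ + Σ P·[anion]ₒ)]
Numerator = 1×3.03 + 0.088×118 = 13.41
Denominator = 1×150 + 0.088×6.82 = 150.6
Vm = 26.3 · ln(0.08907) = 26.3 × (-2.4183) = -63.60 mV

-64 mV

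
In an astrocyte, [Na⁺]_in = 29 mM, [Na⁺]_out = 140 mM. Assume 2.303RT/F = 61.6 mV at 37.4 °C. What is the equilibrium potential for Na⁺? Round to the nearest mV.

42 mV

E = (61.6/z) · log₁₀([Na⁺]_out/[Na⁺]_in) with z = +1.
= (61.6/1) · log₁₀(140/29) = 61.60 · log₁₀(4.828)
= 61.60 · (0.6837) = 42.12 mV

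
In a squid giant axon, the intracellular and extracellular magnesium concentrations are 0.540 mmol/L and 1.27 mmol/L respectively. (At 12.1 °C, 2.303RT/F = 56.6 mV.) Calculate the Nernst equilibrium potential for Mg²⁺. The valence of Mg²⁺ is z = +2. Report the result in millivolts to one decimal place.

E = (56.6/z) · log₁₀([Mg²⁺]_out/[Mg²⁺]_in) with z = +2.
= (56.6/2) · log₁₀(1.27/0.540) = 28.30 · log₁₀(2.352)
= 28.30 · (0.3714) = 10.51 mV

10.5 mV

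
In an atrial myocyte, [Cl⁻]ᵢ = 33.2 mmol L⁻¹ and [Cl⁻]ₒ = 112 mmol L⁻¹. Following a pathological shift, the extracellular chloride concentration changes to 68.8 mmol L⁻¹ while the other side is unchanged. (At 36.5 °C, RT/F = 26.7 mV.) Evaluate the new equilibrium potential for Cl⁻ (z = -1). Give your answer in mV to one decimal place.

-19.5 mV

After the shift: [Cl⁻]_out = 68.8, [Cl⁻]_in = 33.2 mmol L⁻¹.
E_new = (26.7/-1)·ln(68.8/33.2) = -26.70 · (0.7287) = -19.46 mV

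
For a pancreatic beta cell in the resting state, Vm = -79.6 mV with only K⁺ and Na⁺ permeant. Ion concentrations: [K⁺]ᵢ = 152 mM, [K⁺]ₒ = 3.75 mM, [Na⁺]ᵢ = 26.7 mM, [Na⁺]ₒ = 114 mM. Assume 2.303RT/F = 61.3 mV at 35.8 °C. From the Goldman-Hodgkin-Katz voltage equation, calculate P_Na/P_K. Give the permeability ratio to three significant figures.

0.0346

Let α = P_Na/P_K. GHK: Vm = 61.3·log₁₀[(Kₒ + α·Naₒ)/(Kᵢ + α·Naᵢ)].
10^(Vm/61.3) = 10^(-79.6/61.3) = 0.050288
So 0.050288·(Kᵢ + α·Naᵢ) = Kₒ + α·Naₒ → α = (0.050288·152.0 − 3.75) / (114.0 − 0.050288·26.7)
α = (7.644 − 3.75) / (114.0 − 1.343) = 3.894/112.7 = 0.03456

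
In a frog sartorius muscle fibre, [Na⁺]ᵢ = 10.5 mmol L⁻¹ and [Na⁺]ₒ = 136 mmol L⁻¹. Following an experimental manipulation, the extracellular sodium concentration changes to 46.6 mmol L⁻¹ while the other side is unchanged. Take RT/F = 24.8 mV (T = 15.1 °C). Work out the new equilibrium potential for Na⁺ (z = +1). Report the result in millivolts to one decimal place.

37.0 mV

After the shift: [Na⁺]_out = 46.6, [Na⁺]_in = 10.5 mmol L⁻¹.
E_new = (24.8/1)·ln(46.6/10.5) = 24.80 · (1.4902) = 36.96 mV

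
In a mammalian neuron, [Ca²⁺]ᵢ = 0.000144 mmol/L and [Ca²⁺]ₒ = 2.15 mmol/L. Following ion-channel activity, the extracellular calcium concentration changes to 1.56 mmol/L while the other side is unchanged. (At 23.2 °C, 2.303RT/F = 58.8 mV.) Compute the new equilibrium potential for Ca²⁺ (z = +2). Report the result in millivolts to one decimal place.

118.6 mV

After the shift: [Ca²⁺]_out = 1.56, [Ca²⁺]_in = 0.000144 mmol/L.
E_new = (58.8/2)·log₁₀(1.56/0.000144) = 29.40 · (4.0348) = 118.62 mV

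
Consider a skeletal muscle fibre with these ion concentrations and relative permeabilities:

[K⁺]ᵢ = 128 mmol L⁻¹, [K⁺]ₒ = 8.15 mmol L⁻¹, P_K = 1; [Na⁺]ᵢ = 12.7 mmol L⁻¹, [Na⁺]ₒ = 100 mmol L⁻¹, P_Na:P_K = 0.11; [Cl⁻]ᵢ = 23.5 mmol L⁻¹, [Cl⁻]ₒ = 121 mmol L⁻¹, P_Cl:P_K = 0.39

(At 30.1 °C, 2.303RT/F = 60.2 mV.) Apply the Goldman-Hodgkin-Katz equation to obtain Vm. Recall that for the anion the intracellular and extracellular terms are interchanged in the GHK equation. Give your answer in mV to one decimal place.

Vm = 60.2 · log₁₀[(Σ P·[cation]ₒ + Σ P·[anion]ᵢ) / (Σ P·[cation]ᵢ + Σ P·[anion]ₒ)]
Numerator = 1×8.15 + 0.11×100 + 0.39×23.5 = 28.31
Denominator = 1×128 + 0.11×12.7 + 0.39×121 = 176.6
Vm = 60.2 · log₁₀(0.16035) = 60.2 × (-0.7949) = -47.86 mV

-47.9 mV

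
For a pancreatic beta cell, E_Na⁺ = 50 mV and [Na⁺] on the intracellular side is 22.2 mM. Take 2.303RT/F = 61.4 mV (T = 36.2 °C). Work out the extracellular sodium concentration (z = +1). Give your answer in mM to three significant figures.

Nernst: E = (61.4/1) · log₁₀([out]/[in]), so log₁₀([out]/[in]) = 50.0 × 1 / 61.4 = 0.8143.
[out]/[in] = 10^(0.8143) = 6.521.
[out] = 6.521 × 22.2 = 144.8 mM.

145 mM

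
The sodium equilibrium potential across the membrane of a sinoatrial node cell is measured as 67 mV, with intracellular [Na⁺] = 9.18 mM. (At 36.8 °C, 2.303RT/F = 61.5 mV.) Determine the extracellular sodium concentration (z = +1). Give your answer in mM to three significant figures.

113 mM

Nernst: E = (61.5/1) · log₁₀([out]/[in]), so log₁₀([out]/[in]) = 67.0 × 1 / 61.5 = 1.0894.
[out]/[in] = 10^(1.0894) = 12.29.
[out] = 12.29 × 9.18 = 112.8 mM.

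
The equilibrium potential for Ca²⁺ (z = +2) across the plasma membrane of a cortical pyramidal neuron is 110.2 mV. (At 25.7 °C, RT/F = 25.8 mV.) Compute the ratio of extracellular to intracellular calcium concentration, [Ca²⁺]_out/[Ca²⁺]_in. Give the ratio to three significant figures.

ln([out]/[in]) = E·z/(25.8) = 110.2 × 2 / 25.8 = 8.5426
[out]/[in] = e^(8.5426) = 5129

5130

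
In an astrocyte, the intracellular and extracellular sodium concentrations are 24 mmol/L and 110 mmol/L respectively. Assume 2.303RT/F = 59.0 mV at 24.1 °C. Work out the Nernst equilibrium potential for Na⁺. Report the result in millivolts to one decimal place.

39.0 mV

E = (59.0/z) · log₁₀([Na⁺]_out/[Na⁺]_in) with z = +1.
= (59.0/1) · log₁₀(110/24) = 59.00 · log₁₀(4.583)
= 59.00 · (0.6612) = 39.01 mV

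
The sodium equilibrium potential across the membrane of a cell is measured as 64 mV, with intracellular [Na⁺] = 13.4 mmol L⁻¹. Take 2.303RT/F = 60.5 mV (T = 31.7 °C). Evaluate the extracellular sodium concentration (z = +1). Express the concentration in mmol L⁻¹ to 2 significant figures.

Nernst: E = (60.5/1) · log₁₀([out]/[in]), so log₁₀([out]/[in]) = 64.0 × 1 / 60.5 = 1.0579.
[out]/[in] = 10^(1.0579) = 11.42.
[out] = 11.42 × 13.4 = 153.1 mmol L⁻¹.

150 mmol L⁻¹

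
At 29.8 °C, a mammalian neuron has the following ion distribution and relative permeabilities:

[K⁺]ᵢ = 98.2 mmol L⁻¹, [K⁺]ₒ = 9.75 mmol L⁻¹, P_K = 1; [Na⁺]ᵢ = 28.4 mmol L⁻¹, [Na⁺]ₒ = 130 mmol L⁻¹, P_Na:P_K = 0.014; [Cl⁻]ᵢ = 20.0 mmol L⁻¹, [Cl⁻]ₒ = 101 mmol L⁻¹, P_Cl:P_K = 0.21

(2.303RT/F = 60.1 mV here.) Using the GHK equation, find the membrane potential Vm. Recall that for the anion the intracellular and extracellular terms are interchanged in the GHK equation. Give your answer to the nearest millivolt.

-53 mV

Vm = 60.1 · log₁₀[(Σ P·[cation]ₒ + Σ P·[anion]ᵢ) / (Σ P·[cation]ᵢ + Σ P·[anion]ₒ)]
Numerator = 1×9.75 + 0.014×130 + 0.21×20.0 = 15.77
Denominator = 1×98.2 + 0.014×28.4 + 0.21×101 = 119.8
Vm = 60.1 · log₁₀(0.13163) = 60.1 × (-0.8807) = -52.93 mV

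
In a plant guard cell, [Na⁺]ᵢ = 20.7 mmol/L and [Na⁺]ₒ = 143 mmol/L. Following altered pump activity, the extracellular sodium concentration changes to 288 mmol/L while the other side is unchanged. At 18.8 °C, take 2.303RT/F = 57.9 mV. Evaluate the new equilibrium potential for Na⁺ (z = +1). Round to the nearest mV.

After the shift: [Na⁺]_out = 288, [Na⁺]_in = 20.7 mmol/L.
E_new = (57.9/1)·log₁₀(288/20.7) = 57.90 · (1.1434) = 66.20 mV

66 mV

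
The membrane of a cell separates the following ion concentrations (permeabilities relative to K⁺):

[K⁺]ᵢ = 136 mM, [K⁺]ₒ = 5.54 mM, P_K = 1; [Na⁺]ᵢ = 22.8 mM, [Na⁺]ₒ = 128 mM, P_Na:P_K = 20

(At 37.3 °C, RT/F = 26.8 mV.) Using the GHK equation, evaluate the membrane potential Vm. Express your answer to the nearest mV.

39 mV

Vm = 26.8 · ln[(Σ P·[cation]ₒ + Σ P·[anion]ᵢ) / (Σ P·[cation]ᵢ + Σ P·[anion]ₒ)]
Numerator = 1×5.54 + 20×128 = 2566
Denominator = 1×136 + 20×22.8 = 592
Vm = 26.8 · ln(4.3337) = 26.8 × (1.4664) = 39.30 mV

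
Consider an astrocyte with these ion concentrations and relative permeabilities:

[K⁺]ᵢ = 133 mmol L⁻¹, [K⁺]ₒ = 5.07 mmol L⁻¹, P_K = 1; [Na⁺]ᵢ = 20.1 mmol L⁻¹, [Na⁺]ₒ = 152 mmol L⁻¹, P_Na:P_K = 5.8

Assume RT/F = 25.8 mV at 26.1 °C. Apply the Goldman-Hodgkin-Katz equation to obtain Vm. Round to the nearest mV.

33 mV

Vm = 25.8 · ln[(Σ P·[cation]ₒ + Σ P·[anion]ᵢ) / (Σ P·[cation]ᵢ + Σ P·[anion]ₒ)]
Numerator = 1×5.07 + 5.8×152 = 886.7
Denominator = 1×133 + 5.8×20.1 = 249.6
Vm = 25.8 · ln(3.5526) = 25.8 × (1.2677) = 32.71 mV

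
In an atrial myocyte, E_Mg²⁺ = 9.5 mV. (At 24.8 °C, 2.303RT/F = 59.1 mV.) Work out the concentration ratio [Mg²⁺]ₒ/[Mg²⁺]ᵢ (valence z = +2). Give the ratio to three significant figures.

2.10

log₁₀([out]/[in]) = E·z/(59.1) = 9.5 × 2 / 59.1 = 0.3215
[out]/[in] = 10^(0.3215) = 2.096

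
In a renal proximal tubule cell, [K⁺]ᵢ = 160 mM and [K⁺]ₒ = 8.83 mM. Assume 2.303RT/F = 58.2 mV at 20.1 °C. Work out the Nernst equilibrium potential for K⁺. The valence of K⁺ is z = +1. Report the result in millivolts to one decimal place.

-73.2 mV

E = (58.2/z) · log₁₀([K⁺]_out/[K⁺]_in) with z = +1.
= (58.2/1) · log₁₀(8.83/160) = 58.20 · log₁₀(0.05519)
= 58.20 · (-1.2582) = -73.22 mV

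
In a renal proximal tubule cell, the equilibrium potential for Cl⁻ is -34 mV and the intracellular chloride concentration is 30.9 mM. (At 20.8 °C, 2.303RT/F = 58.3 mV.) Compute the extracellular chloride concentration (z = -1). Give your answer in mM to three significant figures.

Nernst: E = (58.3/-1) · log₁₀([out]/[in]), so log₁₀([out]/[in]) = -34.0 × -1 / 58.3 = 0.5832.
[out]/[in] = 10^(0.5832) = 3.83.
[out] = 3.83 × 30.9 = 118.3 mM.

118 mM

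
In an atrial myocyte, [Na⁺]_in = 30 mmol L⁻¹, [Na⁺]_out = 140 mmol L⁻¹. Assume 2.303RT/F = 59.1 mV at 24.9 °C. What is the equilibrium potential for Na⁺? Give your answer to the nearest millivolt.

E = (59.1/z) · log₁₀([Na⁺]_out/[Na⁺]_in) with z = +1.
= (59.1/1) · log₁₀(140/30) = 59.10 · log₁₀(4.667)
= 59.10 · (0.6690) = 39.54 mV

40 mV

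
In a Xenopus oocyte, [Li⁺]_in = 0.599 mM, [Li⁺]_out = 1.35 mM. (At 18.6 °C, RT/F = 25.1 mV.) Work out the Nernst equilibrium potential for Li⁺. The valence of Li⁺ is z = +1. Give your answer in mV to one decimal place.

20.4 mV

E = (25.1/z) · ln([Li⁺]_out/[Li⁺]_in) with z = +1.
= (25.1/1) · ln(1.35/0.599) = 25.10 · ln(2.254)
= 25.10 · (0.8126) = 20.40 mV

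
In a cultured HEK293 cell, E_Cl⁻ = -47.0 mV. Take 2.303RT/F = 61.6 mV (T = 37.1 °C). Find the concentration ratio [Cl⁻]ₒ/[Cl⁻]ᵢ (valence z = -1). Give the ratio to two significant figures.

5.8

log₁₀([out]/[in]) = E·z/(61.6) = -47.0 × -1 / 61.6 = 0.7630
[out]/[in] = 10^(0.7630) = 5.794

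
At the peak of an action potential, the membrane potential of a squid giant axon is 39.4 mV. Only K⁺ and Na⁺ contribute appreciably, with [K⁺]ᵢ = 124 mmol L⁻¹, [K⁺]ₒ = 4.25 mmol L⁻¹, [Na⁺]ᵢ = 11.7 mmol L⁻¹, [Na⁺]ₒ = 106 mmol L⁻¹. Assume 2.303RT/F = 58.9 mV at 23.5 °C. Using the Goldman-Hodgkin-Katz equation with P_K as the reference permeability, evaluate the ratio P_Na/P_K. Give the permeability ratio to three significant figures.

Let α = P_Na/P_K. GHK: Vm = 58.9·log₁₀[(Kₒ + α·Naₒ)/(Kᵢ + α·Naᵢ)].
10^(Vm/58.9) = 10^(39.4/58.9) = 4.6658
So 4.6658·(Kᵢ + α·Naᵢ) = Kₒ + α·Naₒ → α = (4.6658·124.0 − 4.25) / (106.0 − 4.6658·11.7)
α = (578.6 − 4.25) / (106.0 − 54.59) = 574.3/51.41 = 11.17

11.2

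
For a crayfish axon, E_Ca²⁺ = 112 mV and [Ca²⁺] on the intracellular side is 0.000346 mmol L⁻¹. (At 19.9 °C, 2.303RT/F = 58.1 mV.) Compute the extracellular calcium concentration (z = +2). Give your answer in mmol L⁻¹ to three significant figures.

Nernst: E = (58.1/2) · log₁₀([out]/[in]), so log₁₀([out]/[in]) = 112.0 × 2 / 58.1 = 3.8554.
[out]/[in] = 10^(3.8554) = 7168.
[out] = 7168 × 0.000346 = 2.48 mmol L⁻¹.

2.48 mmol L⁻¹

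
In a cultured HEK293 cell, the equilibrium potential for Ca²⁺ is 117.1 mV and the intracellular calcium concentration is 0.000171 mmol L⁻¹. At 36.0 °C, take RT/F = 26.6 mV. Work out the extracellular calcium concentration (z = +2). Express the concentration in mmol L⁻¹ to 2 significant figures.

1.1 mmol L⁻¹

Nernst: E = (26.6/2) · ln([out]/[in]), so ln([out]/[in]) = 117.1 × 2 / 26.6 = 8.8045.
[out]/[in] = e^(8.8045) = 6664.
[out] = 6664 × 0.000171 = 1.14 mmol L⁻¹.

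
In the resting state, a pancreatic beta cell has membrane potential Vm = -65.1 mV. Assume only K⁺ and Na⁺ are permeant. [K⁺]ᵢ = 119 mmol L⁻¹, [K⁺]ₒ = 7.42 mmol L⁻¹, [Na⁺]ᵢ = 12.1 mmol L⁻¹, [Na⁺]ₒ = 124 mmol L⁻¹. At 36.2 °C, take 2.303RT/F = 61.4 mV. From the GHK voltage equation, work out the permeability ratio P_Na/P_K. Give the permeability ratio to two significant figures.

Let α = P_Na/P_K. GHK: Vm = 61.4·log₁₀[(Kₒ + α·Naₒ)/(Kᵢ + α·Naᵢ)].
10^(Vm/61.4) = 10^(-65.1/61.4) = 0.087044
So 0.087044·(Kᵢ + α·Naᵢ) = Kₒ + α·Naₒ → α = (0.087044·119.0 − 7.42) / (124.0 − 0.087044·12.1)
α = (10.36 − 7.42) / (124.0 − 1.053) = 2.938/122.9 = 0.0239

0.024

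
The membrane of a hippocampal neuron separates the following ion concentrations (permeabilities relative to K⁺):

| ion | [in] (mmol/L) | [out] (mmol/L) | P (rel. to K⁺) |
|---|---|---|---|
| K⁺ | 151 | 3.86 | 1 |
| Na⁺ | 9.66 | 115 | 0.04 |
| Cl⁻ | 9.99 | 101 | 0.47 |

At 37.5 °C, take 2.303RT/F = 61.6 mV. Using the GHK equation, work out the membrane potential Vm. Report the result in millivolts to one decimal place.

Vm = 61.6 · log₁₀[(Σ P·[cation]ₒ + Σ P·[anion]ᵢ) / (Σ P·[cation]ᵢ + Σ P·[anion]ₒ)]
Numerator = 1×3.86 + 0.04×115 + 0.47×9.99 = 13.16
Denominator = 1×151 + 0.04×9.66 + 0.47×101 = 198.9
Vm = 61.6 · log₁₀(0.066155) = 61.6 × (-1.1794) = -72.65 mV

-72.7 mV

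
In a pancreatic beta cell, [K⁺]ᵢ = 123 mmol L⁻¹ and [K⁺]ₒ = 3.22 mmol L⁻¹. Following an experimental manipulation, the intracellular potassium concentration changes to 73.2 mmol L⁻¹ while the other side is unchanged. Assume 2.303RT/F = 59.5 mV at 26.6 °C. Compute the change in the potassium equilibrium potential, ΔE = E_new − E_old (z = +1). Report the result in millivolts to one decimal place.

E_old = (59.5/1)·log₁₀(3.22/123) = -94.13 mV
E_new = (59.5/1)·log₁₀(3.22/73.2) = -80.72 mV
ΔE = -80.72 − (-94.13) = 13.41 mV

13.4 mV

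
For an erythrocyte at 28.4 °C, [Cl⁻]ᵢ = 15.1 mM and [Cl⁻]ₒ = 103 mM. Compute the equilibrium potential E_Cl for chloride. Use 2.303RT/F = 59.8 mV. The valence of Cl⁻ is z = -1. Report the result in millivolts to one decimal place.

E = (59.8/z) · log₁₀([Cl⁻]_out/[Cl⁻]_in) with z = -1.
For an anion, dividing by z = -1 reverses the sign.
= (59.8/-1) · log₁₀(103/15.1) = -59.80 · log₁₀(6.821)
= -59.80 · (0.8339) = -49.86 mV

-49.9 mV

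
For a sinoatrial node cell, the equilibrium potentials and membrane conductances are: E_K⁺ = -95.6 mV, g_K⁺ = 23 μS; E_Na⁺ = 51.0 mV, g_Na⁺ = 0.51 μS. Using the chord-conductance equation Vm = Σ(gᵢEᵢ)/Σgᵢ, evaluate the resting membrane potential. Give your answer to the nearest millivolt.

Σ gᵢEᵢ = 23·(-95.6) + 0.51·(51.0) = -2172.79
Σ gᵢ = 23 + 0.51 = 23.51
Vm = -2172.79 / 23.51 = -92.42 mV

-92 mV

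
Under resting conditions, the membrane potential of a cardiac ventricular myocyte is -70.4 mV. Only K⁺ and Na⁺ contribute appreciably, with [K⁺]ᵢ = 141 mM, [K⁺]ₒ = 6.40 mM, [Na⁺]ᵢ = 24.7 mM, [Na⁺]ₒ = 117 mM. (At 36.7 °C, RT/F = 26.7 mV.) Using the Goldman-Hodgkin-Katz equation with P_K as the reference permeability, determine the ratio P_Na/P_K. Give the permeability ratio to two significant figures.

Let α = P_Na/P_K. GHK: Vm = 26.7·ln[(Kₒ + α·Naₒ)/(Kᵢ + α·Naᵢ)].
e^(Vm/26.7) = e^(-70.4/26.7) = 0.071597
So 0.071597·(Kᵢ + α·Naᵢ) = Kₒ + α·Naₒ → α = (0.071597·141.0 − 6.4) / (117.0 − 0.071597·24.7)
α = (10.1 − 6.4) / (117.0 − 1.768) = 3.695/115.2 = 0.03207

0.032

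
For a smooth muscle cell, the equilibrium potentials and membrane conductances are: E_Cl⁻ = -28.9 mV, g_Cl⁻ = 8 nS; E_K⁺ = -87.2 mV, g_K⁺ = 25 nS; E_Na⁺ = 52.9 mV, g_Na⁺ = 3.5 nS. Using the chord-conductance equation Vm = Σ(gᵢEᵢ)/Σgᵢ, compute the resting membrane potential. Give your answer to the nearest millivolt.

-61 mV

Σ gᵢEᵢ = 8·(-28.9) + 25·(-87.2) + 3.5·(52.9) = -2226.05
Σ gᵢ = 8 + 25 + 3.5 = 36.5
Vm = -2226.05 / 36.5 = -60.99 mV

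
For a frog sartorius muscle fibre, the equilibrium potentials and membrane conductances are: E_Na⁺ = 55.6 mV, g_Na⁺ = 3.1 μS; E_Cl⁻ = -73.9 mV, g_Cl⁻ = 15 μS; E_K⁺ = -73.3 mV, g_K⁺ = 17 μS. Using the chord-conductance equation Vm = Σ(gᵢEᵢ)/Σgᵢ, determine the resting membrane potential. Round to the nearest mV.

Σ gᵢEᵢ = 3.1·(55.6) + 15·(-73.9) + 17·(-73.3) = -2182.24
Σ gᵢ = 3.1 + 15 + 17 = 35.1
Vm = -2182.24 / 35.1 = -62.17 mV

-62 mV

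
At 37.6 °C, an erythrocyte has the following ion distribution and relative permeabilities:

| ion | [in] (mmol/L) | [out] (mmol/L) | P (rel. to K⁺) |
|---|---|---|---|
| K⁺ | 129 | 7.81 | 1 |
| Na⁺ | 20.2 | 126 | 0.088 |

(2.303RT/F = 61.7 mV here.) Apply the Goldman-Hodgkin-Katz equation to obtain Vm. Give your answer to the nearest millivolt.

Vm = 61.7 · log₁₀[(Σ P·[cation]ₒ + Σ P·[anion]ᵢ) / (Σ P·[cation]ᵢ + Σ P·[anion]ₒ)]
Numerator = 1×7.81 + 0.088×126 = 18.9
Denominator = 1×129 + 0.088×20.2 = 130.8
Vm = 61.7 · log₁₀(0.1445) = 61.7 × (-0.8401) = -51.84 mV

-52 mV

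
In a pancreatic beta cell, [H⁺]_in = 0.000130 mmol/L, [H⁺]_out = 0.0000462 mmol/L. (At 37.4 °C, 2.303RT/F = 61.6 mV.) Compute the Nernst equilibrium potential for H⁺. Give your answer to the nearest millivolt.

-28 mV

E = (61.6/z) · log₁₀([H⁺]_out/[H⁺]_in) with z = +1.
= (61.6/1) · log₁₀(0.0000462/0.000130) = 61.60 · log₁₀(0.3554)
= 61.60 · (-0.4493) = -27.68 mV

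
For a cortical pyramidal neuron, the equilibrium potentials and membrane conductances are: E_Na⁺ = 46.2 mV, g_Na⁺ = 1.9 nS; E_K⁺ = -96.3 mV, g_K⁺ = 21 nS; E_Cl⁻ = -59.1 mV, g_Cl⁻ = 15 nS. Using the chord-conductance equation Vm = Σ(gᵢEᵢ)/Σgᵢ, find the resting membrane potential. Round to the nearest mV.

Σ gᵢEᵢ = 1.9·(46.2) + 21·(-96.3) + 15·(-59.1) = -2821.02
Σ gᵢ = 1.9 + 21 + 15 = 37.9
Vm = -2821.02 / 37.9 = -74.43 mV

-74 mV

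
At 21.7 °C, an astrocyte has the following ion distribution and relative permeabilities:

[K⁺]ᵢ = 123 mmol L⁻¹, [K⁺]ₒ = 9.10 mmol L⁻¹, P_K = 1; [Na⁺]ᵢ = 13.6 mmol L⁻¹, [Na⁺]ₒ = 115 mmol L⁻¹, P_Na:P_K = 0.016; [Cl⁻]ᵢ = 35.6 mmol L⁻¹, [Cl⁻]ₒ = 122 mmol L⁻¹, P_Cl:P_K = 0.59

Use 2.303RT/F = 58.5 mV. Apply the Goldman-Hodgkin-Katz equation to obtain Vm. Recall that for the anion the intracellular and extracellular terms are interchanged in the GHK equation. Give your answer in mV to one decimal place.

Vm = 58.5 · log₁₀[(Σ P·[cation]ₒ + Σ P·[anion]ᵢ) / (Σ P·[cation]ᵢ + Σ P·[anion]ₒ)]
Numerator = 1×9.10 + 0.016×115 + 0.59×35.6 = 31.94
Denominator = 1×123 + 0.016×13.6 + 0.59×122 = 195.2
Vm = 58.5 · log₁₀(0.16365) = 58.5 × (-0.7861) = -45.99 mV

-46.0 mV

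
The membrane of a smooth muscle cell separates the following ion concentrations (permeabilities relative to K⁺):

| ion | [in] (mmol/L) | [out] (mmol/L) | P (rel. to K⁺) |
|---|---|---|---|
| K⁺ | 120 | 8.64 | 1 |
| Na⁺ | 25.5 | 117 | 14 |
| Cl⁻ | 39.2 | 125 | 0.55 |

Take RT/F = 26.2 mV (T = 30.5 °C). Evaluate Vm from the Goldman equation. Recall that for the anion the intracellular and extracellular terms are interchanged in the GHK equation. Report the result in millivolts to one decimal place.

Vm = 26.2 · ln[(Σ P·[cation]ₒ + Σ P·[anion]ᵢ) / (Σ P·[cation]ᵢ + Σ P·[anion]ₒ)]
Numerator = 1×8.64 + 14×117 + 0.55×39.2 = 1668
Denominator = 1×120 + 14×25.5 + 0.55×125 = 545.8
Vm = 26.2 · ln(3.0567) = 26.2 × (1.1173) = 29.27 mV

29.3 mV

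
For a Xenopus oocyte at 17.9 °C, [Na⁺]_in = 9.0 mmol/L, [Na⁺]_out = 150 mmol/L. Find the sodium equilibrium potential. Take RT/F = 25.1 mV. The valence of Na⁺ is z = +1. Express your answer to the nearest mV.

71 mV

E = (25.1/z) · ln([Na⁺]_out/[Na⁺]_in) with z = +1.
= (25.1/1) · ln(150/9.0) = 25.10 · ln(16.67)
= 25.10 · (2.8134) = 70.62 mV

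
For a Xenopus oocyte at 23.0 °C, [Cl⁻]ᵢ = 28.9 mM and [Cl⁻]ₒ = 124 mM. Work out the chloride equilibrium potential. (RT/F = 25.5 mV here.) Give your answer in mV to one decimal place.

-37.1 mV

E = (25.5/z) · ln([Cl⁻]_out/[Cl⁻]_in) with z = -1.
For an anion, dividing by z = -1 reverses the sign.
= (25.5/-1) · ln(124/28.9) = -25.50 · ln(4.291)
= -25.50 · (1.4564) = -37.14 mV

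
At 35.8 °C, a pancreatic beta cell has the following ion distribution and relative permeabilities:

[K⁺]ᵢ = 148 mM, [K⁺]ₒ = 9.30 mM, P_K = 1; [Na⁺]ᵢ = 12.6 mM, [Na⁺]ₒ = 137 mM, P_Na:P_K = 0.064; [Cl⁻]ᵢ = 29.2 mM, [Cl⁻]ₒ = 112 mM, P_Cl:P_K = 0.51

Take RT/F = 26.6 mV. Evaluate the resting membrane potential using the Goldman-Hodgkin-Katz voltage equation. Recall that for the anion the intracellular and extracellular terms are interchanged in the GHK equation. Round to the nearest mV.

Vm = 26.6 · ln[(Σ P·[cation]ₒ + Σ P·[anion]ᵢ) / (Σ P·[cation]ᵢ + Σ P·[anion]ₒ)]
Numerator = 1×9.30 + 0.064×137 + 0.51×29.2 = 32.96
Denominator = 1×148 + 0.064×12.6 + 0.51×112 = 205.9
Vm = 26.6 · ln(0.16006) = 26.6 × (-1.8322) = -48.74 mV

-49 mV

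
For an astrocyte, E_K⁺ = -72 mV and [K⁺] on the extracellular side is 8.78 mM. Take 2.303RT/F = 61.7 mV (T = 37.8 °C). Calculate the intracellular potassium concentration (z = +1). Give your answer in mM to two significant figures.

130 mM

Nernst: E = (61.7/1) · log₁₀([out]/[in]), so log₁₀([out]/[in]) = -72.0 × 1 / 61.7 = -1.1669.
[out]/[in] = 10^(-1.1669) = 0.06809.
[in] = 8.78 / 0.06809 = 129 mM.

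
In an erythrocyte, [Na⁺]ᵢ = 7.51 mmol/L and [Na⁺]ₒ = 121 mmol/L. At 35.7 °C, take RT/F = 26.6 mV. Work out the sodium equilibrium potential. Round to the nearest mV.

E = (26.6/z) · ln([Na⁺]_out/[Na⁺]_in) with z = +1.
= (26.6/1) · ln(121/7.51) = 26.60 · ln(16.11)
= 26.60 · (2.7796) = 73.94 mV

74 mV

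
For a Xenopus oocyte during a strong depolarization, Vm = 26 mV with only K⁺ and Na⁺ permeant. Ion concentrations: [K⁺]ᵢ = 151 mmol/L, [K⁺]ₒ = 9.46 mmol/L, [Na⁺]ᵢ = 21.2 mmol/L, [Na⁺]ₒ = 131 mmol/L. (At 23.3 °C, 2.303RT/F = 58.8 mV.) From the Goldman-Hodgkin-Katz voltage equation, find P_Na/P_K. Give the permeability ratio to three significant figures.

5.65

Let α = P_Na/P_K. GHK: Vm = 58.8·log₁₀[(Kₒ + α·Naₒ)/(Kᵢ + α·Naᵢ)].
10^(Vm/58.8) = 10^(26.0/58.8) = 2.7681
So 2.7681·(Kᵢ + α·Naᵢ) = Kₒ + α·Naₒ → α = (2.7681·151.0 − 9.46) / (131.0 − 2.7681·21.2)
α = (418 − 9.46) / (131.0 − 58.68) = 408.5/72.32 = 5.649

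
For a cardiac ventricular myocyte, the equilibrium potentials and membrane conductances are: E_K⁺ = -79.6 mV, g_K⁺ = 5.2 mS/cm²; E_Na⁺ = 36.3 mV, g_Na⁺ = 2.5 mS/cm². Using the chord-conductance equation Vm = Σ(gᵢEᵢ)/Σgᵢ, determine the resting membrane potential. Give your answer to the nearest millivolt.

-42 mV

Σ gᵢEᵢ = 5.2·(-79.6) + 2.5·(36.3) = -323.17
Σ gᵢ = 5.2 + 2.5 = 7.7
Vm = -323.17 / 7.7 = -41.97 mV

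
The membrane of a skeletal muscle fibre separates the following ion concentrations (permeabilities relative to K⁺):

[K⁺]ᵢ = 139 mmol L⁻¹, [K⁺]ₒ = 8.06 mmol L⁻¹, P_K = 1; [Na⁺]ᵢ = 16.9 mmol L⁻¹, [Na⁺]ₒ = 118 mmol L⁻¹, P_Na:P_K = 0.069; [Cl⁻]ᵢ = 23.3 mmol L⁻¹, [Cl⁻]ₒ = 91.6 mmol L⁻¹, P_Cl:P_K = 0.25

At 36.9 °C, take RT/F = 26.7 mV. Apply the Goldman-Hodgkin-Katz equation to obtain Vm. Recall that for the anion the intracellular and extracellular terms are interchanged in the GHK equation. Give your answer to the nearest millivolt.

-53 mV

Vm = 26.7 · ln[(Σ P·[cation]ₒ + Σ P·[anion]ᵢ) / (Σ P·[cation]ᵢ + Σ P·[anion]ₒ)]
Numerator = 1×8.06 + 0.069×118 + 0.25×23.3 = 22.03
Denominator = 1×139 + 0.069×16.9 + 0.25×91.6 = 163.1
Vm = 26.7 · ln(0.13508) = 26.7 × (-2.0019) = -53.45 mV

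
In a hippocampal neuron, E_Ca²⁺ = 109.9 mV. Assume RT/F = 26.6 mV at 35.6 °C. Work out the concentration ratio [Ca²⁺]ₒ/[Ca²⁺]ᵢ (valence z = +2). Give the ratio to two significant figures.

ln([out]/[in]) = E·z/(26.6) = 109.9 × 2 / 26.6 = 8.2632
[out]/[in] = e^(8.2632) = 3878

3900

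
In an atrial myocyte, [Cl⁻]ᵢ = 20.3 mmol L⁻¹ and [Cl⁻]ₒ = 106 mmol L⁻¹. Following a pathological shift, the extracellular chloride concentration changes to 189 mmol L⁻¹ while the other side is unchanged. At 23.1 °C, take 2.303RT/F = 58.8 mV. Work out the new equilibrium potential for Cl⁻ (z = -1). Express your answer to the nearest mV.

After the shift: [Cl⁻]_out = 189, [Cl⁻]_in = 20.3 mmol L⁻¹.
E_new = (58.8/-1)·log₁₀(189/20.3) = -58.80 · (0.9690) = -56.98 mV

-57 mV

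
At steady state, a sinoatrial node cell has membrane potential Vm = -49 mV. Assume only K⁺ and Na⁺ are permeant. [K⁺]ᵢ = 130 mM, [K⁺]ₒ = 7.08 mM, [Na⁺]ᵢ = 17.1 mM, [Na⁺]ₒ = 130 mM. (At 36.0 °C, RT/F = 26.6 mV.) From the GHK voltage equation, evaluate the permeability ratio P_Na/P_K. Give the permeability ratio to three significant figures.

Let α = P_Na/P_K. GHK: Vm = 26.6·ln[(Kₒ + α·Naₒ)/(Kᵢ + α·Naᵢ)].
e^(Vm/26.6) = e^(-49.0/26.6) = 0.15848
So 0.15848·(Kᵢ + α·Naᵢ) = Kₒ + α·Naₒ → α = (0.15848·130.0 − 7.08) / (130.0 − 0.15848·17.1)
α = (20.6 − 7.08) / (130.0 − 2.71) = 13.52/127.3 = 0.1062

0.106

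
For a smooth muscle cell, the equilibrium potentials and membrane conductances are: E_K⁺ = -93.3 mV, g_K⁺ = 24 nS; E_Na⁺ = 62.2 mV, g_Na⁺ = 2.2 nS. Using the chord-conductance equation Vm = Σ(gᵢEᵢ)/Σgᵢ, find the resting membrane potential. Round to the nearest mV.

Σ gᵢEᵢ = 24·(-93.3) + 2.2·(62.2) = -2102.36
Σ gᵢ = 24 + 2.2 = 26.2
Vm = -2102.36 / 26.2 = -80.24 mV

-80 mV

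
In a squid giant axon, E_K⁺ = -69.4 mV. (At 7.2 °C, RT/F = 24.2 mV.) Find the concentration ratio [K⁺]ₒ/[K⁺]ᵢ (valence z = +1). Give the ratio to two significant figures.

0.057

ln([out]/[in]) = E·z/(24.2) = -69.4 × 1 / 24.2 = -2.8678
[out]/[in] = e^(-2.8678) = 0.05683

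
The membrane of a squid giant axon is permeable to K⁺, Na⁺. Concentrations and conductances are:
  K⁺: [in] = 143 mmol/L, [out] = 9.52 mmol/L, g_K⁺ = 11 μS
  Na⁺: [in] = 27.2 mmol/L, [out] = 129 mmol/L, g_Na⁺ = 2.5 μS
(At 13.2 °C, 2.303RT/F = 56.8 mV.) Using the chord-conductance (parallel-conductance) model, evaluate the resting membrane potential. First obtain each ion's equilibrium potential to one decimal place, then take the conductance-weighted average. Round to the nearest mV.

-47 mV

E_K⁺ = (56.8/1)·log₁₀(9.52/143) = -66.8 mV
E_Na⁺ = (56.8/1)·log₁₀(129/27.2) = 38.4 mV
Vm = (Σ gᵢEᵢ)/(Σ gᵢ) = (11·-66.8 + 2.5·38.4) / (11 + 2.5)
= -638.80 / 13.5 = -47.32 mV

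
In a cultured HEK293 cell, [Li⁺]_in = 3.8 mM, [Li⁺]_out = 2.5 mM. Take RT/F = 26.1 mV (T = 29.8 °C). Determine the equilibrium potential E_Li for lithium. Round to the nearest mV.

E = (26.1/z) · ln([Li⁺]_out/[Li⁺]_in) with z = +1.
= (26.1/1) · ln(2.5/3.8) = 26.10 · ln(0.6579)
= 26.10 · (-0.4187) = -10.93 mV

-11 mV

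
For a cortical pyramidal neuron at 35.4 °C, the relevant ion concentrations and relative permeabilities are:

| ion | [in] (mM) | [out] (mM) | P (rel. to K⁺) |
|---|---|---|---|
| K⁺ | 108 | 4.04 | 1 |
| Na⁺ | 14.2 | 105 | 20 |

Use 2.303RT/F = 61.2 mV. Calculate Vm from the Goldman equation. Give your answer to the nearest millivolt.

45 mV

Vm = 61.2 · log₁₀[(Σ P·[cation]ₒ + Σ P·[anion]ᵢ) / (Σ P·[cation]ᵢ + Σ P·[anion]ₒ)]
Numerator = 1×4.04 + 20×105 = 2104
Denominator = 1×108 + 20×14.2 = 392
Vm = 61.2 · log₁₀(5.3674) = 61.2 × (0.7298) = 44.66 mV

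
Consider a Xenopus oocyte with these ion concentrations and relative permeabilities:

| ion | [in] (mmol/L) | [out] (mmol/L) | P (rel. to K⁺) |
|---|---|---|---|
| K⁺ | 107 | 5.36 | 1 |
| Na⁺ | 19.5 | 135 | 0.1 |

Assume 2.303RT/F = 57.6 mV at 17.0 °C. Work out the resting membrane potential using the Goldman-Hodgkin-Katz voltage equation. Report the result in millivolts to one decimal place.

Vm = 57.6 · log₁₀[(Σ P·[cation]ₒ + Σ P·[anion]ᵢ) / (Σ P·[cation]ᵢ + Σ P·[anion]ₒ)]
Numerator = 1×5.36 + 0.1×135 = 18.86
Denominator = 1×107 + 0.1×19.5 = 109
Vm = 57.6 · log₁₀(0.17311) = 57.6 × (-0.7617) = -43.87 mV

-43.9 mV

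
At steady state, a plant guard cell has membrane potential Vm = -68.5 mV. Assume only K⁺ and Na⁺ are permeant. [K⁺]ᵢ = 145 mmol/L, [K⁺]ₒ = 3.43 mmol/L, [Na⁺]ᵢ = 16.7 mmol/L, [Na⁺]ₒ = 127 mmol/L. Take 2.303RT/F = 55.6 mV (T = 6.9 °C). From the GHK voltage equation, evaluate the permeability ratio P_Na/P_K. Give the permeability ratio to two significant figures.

Let α = P_Na/P_K. GHK: Vm = 55.6·log₁₀[(Kₒ + α·Naₒ)/(Kᵢ + α·Naᵢ)].
10^(Vm/55.6) = 10^(-68.5/55.6) = 0.058612
So 0.058612·(Kᵢ + α·Naᵢ) = Kₒ + α·Naₒ → α = (0.058612·145.0 − 3.43) / (127.0 − 0.058612·16.7)
α = (8.499 − 3.43) / (127.0 − 0.9788) = 5.069/126 = 0.04022

0.040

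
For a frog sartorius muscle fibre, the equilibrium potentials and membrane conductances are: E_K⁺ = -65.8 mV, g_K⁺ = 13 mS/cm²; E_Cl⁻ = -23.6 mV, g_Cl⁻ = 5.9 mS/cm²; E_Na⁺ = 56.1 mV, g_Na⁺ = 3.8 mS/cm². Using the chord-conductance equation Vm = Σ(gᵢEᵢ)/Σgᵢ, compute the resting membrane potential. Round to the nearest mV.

-34 mV

Σ gᵢEᵢ = 13·(-65.8) + 5.9·(-23.6) + 3.8·(56.1) = -781.46
Σ gᵢ = 13 + 5.9 + 3.8 = 22.7
Vm = -781.46 / 22.7 = -34.43 mV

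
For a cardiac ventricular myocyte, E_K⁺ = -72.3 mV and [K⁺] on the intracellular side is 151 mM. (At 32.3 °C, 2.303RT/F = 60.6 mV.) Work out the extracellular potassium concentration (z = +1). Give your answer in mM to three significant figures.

Nernst: E = (60.6/1) · log₁₀([out]/[in]), so log₁₀([out]/[in]) = -72.3 × 1 / 60.6 = -1.1931.
[out]/[in] = 10^(-1.1931) = 0.06411.
[out] = 0.06411 × 151 = 9.681 mM.

9.68 mM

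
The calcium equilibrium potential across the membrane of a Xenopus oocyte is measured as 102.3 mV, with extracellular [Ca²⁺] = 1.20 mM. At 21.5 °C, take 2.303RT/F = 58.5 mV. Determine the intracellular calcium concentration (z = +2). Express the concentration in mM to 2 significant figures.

Nernst: E = (58.5/2) · log₁₀([out]/[in]), so log₁₀([out]/[in]) = 102.3 × 2 / 58.5 = 3.4974.
[out]/[in] = 10^(3.4974) = 3144.
[in] = 1.20 / 3144 = 0.0003817 mM.

0.00038 mM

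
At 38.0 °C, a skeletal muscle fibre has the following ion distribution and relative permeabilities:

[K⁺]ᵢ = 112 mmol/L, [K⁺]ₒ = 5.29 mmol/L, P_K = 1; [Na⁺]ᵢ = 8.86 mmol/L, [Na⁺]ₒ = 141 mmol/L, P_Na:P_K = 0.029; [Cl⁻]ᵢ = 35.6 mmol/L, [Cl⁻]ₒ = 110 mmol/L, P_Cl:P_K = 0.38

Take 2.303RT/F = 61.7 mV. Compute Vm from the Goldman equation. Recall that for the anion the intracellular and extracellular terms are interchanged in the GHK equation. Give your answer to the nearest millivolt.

Vm = 61.7 · log₁₀[(Σ P·[cation]ₒ + Σ P·[anion]ᵢ) / (Σ P·[cation]ᵢ + Σ P·[anion]ₒ)]
Numerator = 1×5.29 + 0.029×141 + 0.38×35.6 = 22.91
Denominator = 1×112 + 0.029×8.86 + 0.38×110 = 154.1
Vm = 61.7 · log₁₀(0.14869) = 61.7 × (-0.8277) = -51.07 mV

-51 mV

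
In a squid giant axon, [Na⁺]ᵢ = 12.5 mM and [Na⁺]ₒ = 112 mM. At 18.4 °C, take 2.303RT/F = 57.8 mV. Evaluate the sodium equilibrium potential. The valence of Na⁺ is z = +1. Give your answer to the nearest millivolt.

55 mV

E = (57.8/z) · log₁₀([Na⁺]_out/[Na⁺]_in) with z = +1.
= (57.8/1) · log₁₀(112/12.5) = 57.80 · log₁₀(8.96)
= 57.80 · (0.9523) = 55.04 mV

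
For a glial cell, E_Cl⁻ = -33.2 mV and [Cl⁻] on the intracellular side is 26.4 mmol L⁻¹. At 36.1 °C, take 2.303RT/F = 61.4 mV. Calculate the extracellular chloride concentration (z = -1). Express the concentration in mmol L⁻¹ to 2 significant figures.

Nernst: E = (61.4/-1) · log₁₀([out]/[in]), so log₁₀([out]/[in]) = -33.2 × -1 / 61.4 = 0.5407.
[out]/[in] = 10^(0.5407) = 3.473.
[out] = 3.473 × 26.4 = 91.69 mmol L⁻¹.

92 mmol L⁻¹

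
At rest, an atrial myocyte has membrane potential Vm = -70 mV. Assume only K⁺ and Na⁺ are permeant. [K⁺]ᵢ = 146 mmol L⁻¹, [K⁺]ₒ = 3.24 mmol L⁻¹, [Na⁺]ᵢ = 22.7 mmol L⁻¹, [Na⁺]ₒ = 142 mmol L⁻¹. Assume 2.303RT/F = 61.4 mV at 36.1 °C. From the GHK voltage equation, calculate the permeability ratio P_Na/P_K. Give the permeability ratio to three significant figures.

Let α = P_Na/P_K. GHK: Vm = 61.4·log₁₀[(Kₒ + α·Naₒ)/(Kᵢ + α·Naᵢ)].
10^(Vm/61.4) = 10^(-70.0/61.4) = 0.072433
So 0.072433·(Kᵢ + α·Naᵢ) = Kₒ + α·Naₒ → α = (0.072433·146.0 − 3.24) / (142.0 − 0.072433·22.7)
α = (10.58 − 3.24) / (142.0 − 1.644) = 7.335/140.4 = 0.05226

0.0523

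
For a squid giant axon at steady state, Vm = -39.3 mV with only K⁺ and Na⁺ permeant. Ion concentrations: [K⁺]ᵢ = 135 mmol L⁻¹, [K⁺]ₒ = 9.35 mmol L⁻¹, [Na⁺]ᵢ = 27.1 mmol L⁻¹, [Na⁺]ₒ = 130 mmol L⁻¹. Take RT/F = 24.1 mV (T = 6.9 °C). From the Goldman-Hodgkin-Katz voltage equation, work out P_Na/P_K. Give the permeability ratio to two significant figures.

0.14

Let α = P_Na/P_K. GHK: Vm = 24.1·ln[(Kₒ + α·Naₒ)/(Kᵢ + α·Naᵢ)].
e^(Vm/24.1) = e^(-39.3/24.1) = 0.19579
So 0.19579·(Kᵢ + α·Naᵢ) = Kₒ + α·Naₒ → α = (0.19579·135.0 − 9.35) / (130.0 − 0.19579·27.1)
α = (26.43 − 9.35) / (130.0 − 5.306) = 17.08/124.7 = 0.137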